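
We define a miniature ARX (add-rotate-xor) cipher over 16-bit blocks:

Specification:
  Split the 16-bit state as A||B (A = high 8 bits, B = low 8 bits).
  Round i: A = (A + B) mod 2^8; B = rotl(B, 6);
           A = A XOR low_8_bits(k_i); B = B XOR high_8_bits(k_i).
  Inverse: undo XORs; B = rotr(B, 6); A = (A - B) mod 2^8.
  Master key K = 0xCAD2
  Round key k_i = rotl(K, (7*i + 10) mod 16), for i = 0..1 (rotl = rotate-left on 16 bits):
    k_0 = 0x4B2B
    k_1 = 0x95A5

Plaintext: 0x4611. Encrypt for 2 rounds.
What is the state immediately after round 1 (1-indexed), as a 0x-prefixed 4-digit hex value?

s_0 = plaintext = 0x4611
s_1 = Round(s_0, k_0) = 0x7C0F
s_2 = Round(s_1, k_1) = 0x2E56

0x7C0F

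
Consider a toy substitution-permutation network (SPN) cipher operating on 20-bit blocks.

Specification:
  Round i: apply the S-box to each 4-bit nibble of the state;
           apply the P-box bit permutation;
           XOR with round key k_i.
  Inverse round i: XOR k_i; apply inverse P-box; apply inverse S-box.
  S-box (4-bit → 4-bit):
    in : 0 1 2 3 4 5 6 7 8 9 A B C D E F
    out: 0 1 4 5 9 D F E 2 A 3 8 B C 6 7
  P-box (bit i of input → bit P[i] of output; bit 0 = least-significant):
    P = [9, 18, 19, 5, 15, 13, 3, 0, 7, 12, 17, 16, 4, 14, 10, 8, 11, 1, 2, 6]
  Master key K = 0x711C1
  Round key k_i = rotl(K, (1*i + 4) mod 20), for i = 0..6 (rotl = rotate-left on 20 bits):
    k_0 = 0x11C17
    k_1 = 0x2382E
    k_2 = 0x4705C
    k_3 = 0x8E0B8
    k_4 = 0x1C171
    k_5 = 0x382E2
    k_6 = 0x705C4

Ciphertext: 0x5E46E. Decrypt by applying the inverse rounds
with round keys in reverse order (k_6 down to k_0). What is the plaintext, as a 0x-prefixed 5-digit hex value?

s_0 = ciphertext = 0x5E46E
s_1 = InvRound(s_0, k_6) = 0x893FB
s_2 = InvRound(s_1, k_5) = 0x047D2
s_3 = InvRound(s_2, k_4) = 0x82444
s_4 = InvRound(s_3, k_3) = 0xDF13B
s_5 = InvRound(s_4, k_2) = 0x7BB4D
s_6 = InvRound(s_5, k_1) = 0x9BB4C
s_7 = InvRound(s_6, k_0) = 0x95063

0x95063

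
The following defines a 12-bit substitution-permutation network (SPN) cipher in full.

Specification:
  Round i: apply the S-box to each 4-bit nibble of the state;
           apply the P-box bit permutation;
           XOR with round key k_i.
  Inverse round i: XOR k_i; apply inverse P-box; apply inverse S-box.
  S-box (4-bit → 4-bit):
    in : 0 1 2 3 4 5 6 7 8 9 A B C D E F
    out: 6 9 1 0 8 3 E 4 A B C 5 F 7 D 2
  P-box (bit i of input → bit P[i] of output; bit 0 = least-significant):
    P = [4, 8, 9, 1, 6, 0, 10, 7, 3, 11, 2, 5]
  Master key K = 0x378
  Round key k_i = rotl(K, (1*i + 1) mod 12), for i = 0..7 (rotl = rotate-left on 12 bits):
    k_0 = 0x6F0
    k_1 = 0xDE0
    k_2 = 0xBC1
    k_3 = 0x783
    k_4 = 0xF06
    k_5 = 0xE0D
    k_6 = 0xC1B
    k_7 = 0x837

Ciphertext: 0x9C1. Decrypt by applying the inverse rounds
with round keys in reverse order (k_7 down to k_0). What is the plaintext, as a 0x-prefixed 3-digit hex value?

0x513

s_0 = ciphertext = 0x9C1
s_1 = InvRound(s_0, k_7) = 0xA19
s_2 = InvRound(s_1, k_6) = 0x37A
s_3 = InvRound(s_2, k_5) = 0x6D9
s_4 = InvRound(s_3, k_4) = 0xD99
s_5 = InvRound(s_4, k_3) = 0x53E
s_6 = InvRound(s_5, k_2) = 0xCCE
s_7 = InvRound(s_6, k_1) = 0xE38
s_8 = InvRound(s_7, k_0) = 0x513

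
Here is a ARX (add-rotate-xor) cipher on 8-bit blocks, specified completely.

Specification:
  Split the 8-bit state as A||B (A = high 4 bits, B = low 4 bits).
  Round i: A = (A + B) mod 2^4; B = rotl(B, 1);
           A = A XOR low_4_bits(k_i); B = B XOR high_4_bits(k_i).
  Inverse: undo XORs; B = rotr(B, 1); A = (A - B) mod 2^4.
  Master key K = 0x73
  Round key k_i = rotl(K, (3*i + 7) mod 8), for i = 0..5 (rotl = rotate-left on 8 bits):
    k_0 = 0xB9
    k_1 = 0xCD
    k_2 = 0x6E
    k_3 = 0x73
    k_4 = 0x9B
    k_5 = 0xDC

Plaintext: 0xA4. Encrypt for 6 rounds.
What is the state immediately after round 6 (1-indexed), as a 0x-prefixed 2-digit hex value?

s_0 = plaintext = 0xA4
s_1 = Round(s_0, k_0) = 0x73
s_2 = Round(s_1, k_1) = 0x7A
s_3 = Round(s_2, k_2) = 0xF3
s_4 = Round(s_3, k_3) = 0x11
s_5 = Round(s_4, k_4) = 0x9B
s_6 = Round(s_5, k_5) = 0x8A

0x8A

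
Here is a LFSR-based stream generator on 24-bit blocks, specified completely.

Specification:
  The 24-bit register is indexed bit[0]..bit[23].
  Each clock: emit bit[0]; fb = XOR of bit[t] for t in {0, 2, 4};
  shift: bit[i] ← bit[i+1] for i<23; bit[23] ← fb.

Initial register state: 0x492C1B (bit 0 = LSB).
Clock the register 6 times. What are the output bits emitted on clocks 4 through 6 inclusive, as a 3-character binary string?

110

reg_0 = 0x492C1B
clock 1: out=1, reg = 0x24960D
clock 2: out=1, reg = 0x124B06
clock 3: out=0, reg = 0x892583
clock 4: out=1, reg = 0xC492C1
clock 5: out=1, reg = 0xE24960
clock 6: out=0, reg = 0x7124B0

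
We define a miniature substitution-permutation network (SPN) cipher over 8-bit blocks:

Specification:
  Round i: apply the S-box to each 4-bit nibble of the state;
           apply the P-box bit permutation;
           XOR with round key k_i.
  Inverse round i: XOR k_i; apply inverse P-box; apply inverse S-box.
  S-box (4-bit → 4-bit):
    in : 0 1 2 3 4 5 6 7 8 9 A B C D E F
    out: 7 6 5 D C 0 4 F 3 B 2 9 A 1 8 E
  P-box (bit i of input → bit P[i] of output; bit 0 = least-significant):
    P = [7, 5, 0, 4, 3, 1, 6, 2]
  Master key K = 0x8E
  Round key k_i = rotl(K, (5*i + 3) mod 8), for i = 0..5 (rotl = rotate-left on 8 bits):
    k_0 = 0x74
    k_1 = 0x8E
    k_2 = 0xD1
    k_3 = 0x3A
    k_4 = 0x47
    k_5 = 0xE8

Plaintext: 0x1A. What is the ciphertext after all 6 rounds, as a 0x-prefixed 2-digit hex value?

s_0 = plaintext = 0x1A
s_1 = Round(s_0, k_0) = 0x16
s_2 = Round(s_1, k_1) = 0xCD
s_3 = Round(s_2, k_2) = 0x57
s_4 = Round(s_3, k_3) = 0x8B
s_5 = Round(s_4, k_4) = 0xDD
s_6 = Round(s_5, k_5) = 0x60

0x60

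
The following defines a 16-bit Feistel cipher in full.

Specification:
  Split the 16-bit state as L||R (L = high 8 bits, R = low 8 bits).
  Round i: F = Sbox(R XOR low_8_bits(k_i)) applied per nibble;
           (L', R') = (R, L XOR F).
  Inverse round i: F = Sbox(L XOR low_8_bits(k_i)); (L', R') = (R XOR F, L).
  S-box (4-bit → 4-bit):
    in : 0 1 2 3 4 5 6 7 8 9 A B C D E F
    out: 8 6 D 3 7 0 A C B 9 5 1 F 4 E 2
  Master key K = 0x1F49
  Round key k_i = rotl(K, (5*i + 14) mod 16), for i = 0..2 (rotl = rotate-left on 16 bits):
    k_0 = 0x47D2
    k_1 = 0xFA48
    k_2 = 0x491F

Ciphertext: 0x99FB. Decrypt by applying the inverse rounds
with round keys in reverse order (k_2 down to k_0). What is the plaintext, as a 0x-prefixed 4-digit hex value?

0xBC10

s_0 = ciphertext = 0x99FB
s_1 = InvRound(s_0, k_2) = 0x4199
s_2 = InvRound(s_1, k_1) = 0x1041
s_3 = InvRound(s_2, k_0) = 0xBC10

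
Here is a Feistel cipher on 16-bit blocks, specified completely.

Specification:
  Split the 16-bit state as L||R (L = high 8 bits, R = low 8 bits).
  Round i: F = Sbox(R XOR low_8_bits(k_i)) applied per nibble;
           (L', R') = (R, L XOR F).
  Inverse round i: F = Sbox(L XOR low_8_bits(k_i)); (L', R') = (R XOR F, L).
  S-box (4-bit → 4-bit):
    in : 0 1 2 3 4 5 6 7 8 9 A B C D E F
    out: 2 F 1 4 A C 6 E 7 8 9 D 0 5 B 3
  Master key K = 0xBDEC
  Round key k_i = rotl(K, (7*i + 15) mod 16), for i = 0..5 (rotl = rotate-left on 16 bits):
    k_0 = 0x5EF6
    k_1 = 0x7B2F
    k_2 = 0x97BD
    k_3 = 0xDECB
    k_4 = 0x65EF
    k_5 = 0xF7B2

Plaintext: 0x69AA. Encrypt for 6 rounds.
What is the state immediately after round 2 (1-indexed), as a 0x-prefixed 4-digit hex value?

0xA9DC

s_0 = plaintext = 0x69AA
s_1 = Round(s_0, k_0) = 0xAAA9
s_2 = Round(s_1, k_1) = 0xA9DC
s_3 = Round(s_2, k_2) = 0xDCC6
s_4 = Round(s_3, k_3) = 0xC6F9
s_5 = Round(s_4, k_4) = 0xF930
s_6 = Round(s_5, k_5) = 0x3088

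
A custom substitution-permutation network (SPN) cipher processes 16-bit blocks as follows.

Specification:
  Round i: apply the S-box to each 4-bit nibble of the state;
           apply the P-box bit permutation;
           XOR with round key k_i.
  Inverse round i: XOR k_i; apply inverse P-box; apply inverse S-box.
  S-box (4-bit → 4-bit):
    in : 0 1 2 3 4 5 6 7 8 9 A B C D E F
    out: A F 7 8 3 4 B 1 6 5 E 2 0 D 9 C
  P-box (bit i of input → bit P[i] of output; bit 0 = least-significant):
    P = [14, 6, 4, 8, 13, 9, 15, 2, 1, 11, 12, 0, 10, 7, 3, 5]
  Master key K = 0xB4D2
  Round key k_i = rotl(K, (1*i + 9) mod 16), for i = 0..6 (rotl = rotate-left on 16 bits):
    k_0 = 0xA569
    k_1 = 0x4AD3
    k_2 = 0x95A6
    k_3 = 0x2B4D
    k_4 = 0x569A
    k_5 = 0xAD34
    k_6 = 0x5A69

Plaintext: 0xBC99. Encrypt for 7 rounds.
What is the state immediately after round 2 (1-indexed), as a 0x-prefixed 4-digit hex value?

s_0 = plaintext = 0xBC99
s_1 = Round(s_0, k_0) = 0x45F9
s_2 = Round(s_1, k_1) = 0x9E47
s_3 = Round(s_2, k_2) = 0xF3AD
s_4 = Round(s_3, k_3) = 0xE870
s_5 = Round(s_4, k_4) = 0x6BFA
s_6 = Round(s_5, k_5) = 0x20C0
s_7 = Round(s_6, k_6) = 0x57A0

0x9E47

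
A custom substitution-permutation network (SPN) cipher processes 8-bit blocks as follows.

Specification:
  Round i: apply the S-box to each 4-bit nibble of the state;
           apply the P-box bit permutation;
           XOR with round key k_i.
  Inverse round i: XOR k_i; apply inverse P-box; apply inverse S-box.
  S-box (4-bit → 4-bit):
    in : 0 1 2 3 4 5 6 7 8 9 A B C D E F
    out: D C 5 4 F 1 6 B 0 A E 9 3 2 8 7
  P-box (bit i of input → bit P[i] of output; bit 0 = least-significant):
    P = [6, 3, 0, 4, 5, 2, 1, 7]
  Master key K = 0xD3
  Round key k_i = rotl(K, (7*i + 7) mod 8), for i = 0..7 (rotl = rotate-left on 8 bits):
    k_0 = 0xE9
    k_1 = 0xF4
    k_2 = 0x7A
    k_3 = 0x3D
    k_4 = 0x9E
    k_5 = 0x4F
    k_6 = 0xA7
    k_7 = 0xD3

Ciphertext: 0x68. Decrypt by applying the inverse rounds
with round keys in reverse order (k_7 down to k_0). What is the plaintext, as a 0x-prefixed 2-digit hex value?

0x18

s_0 = ciphertext = 0x68
s_1 = InvRound(s_0, k_7) = 0x0A
s_2 = InvRound(s_1, k_6) = 0x76
s_3 = InvRound(s_2, k_5) = 0x5A
s_4 = InvRound(s_3, k_4) = 0x95
s_5 = InvRound(s_4, k_3) = 0xBD
s_6 = InvRound(s_5, k_2) = 0xA2
s_7 = InvRound(s_6, k_1) = 0x6B
s_8 = InvRound(s_7, k_0) = 0x18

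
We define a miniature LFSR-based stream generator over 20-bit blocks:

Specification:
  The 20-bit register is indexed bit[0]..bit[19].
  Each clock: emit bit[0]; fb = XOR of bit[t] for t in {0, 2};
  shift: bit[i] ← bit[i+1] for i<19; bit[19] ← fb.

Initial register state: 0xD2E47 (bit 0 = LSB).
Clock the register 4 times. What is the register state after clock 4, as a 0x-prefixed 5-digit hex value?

0x6D2E4

reg_0 = 0xD2E47
clock 1: out=1, reg = 0x69723
clock 2: out=1, reg = 0xB4B91
clock 3: out=1, reg = 0xDA5C8
clock 4: out=0, reg = 0x6D2E4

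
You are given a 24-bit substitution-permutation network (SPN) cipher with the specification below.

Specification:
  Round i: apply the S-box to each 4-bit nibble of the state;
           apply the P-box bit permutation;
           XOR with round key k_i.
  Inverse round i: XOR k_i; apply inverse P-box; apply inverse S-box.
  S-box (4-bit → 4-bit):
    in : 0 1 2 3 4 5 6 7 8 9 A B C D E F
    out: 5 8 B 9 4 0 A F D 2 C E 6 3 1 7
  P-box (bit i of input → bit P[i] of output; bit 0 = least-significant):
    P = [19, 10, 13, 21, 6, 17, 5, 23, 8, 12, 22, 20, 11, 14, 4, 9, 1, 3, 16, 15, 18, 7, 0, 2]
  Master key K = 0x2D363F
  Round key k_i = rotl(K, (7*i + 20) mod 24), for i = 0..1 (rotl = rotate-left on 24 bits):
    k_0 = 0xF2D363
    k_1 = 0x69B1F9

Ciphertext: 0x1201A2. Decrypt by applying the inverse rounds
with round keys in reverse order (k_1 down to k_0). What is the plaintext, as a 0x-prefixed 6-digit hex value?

s_0 = ciphertext = 0x1201A2
s_1 = InvRound(s_0, k_1) = 0x474BD8
s_2 = InvRound(s_1, k_0) = 0xF706A1

0xF706A1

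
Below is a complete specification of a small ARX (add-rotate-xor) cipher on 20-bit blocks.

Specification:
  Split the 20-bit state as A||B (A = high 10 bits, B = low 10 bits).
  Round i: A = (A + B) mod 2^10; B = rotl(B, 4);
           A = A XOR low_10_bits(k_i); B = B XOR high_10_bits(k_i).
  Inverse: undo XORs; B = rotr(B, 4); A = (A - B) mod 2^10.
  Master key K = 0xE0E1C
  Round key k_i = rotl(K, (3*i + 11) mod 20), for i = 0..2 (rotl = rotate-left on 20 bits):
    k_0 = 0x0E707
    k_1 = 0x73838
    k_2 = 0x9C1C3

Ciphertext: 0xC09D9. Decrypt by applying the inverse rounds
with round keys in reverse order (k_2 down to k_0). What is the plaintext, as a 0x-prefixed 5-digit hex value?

s_0 = ciphertext = 0xC09D9
s_1 = InvRound(s_0, k_2) = 0x11E7A
s_2 = InvRound(s_1, k_1) = 0xD113B
s_3 = InvRound(s_2, k_0) = 0xECC90

0xECC90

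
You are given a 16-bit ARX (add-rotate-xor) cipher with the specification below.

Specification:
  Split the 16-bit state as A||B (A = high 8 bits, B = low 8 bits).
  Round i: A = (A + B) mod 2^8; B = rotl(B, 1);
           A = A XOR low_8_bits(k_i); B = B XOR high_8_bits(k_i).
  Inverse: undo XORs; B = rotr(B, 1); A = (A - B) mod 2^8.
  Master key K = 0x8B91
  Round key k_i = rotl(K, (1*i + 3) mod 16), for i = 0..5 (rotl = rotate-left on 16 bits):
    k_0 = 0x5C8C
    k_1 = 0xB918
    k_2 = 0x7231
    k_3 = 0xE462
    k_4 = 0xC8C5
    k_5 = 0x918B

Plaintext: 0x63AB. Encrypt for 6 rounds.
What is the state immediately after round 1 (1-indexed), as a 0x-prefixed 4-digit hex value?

s_0 = plaintext = 0x63AB
s_1 = Round(s_0, k_0) = 0x820B
s_2 = Round(s_1, k_1) = 0x95AF
s_3 = Round(s_2, k_2) = 0x752D
s_4 = Round(s_3, k_3) = 0xC0BE
s_5 = Round(s_4, k_4) = 0xBBB5
s_6 = Round(s_5, k_5) = 0xFBFA

0x820B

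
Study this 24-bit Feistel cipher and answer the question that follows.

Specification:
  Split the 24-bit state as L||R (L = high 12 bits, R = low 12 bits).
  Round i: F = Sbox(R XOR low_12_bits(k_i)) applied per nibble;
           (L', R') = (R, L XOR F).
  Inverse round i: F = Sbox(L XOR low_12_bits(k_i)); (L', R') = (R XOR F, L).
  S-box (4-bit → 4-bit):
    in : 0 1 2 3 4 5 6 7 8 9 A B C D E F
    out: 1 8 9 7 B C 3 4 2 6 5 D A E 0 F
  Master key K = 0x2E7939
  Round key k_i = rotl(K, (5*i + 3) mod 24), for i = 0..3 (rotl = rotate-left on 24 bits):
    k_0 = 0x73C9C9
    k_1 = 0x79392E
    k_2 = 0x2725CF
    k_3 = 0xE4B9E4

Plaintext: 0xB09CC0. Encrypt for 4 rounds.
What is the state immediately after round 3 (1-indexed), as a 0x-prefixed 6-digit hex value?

s_0 = plaintext = 0xB09CC0
s_1 = Round(s_0, k_0) = 0xCC071F
s_2 = Round(s_1, k_1) = 0x71FCB8
s_3 = Round(s_2, k_2) = 0xCB815B
s_4 = Round(s_3, k_3) = 0x15BE67

0xCB815B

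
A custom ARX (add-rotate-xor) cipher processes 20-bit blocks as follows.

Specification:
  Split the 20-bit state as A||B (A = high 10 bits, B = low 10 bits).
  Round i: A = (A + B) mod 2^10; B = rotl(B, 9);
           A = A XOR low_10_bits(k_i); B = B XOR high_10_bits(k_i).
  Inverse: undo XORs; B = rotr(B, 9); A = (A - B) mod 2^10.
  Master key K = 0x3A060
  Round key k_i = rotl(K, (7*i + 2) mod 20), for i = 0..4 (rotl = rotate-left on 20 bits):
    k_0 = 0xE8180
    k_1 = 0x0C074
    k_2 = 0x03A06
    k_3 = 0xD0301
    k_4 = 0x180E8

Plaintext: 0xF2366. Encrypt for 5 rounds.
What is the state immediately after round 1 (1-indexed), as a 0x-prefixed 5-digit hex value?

s_0 = plaintext = 0xF2366
s_1 = Round(s_0, k_0) = 0xABA13
s_2 = Round(s_1, k_1) = 0x2D739
s_3 = Round(s_2, k_2) = 0x7A392
s_4 = Round(s_3, k_3) = 0x9EE89
s_5 = Round(s_4, k_4) = 0x7B324

0xABA13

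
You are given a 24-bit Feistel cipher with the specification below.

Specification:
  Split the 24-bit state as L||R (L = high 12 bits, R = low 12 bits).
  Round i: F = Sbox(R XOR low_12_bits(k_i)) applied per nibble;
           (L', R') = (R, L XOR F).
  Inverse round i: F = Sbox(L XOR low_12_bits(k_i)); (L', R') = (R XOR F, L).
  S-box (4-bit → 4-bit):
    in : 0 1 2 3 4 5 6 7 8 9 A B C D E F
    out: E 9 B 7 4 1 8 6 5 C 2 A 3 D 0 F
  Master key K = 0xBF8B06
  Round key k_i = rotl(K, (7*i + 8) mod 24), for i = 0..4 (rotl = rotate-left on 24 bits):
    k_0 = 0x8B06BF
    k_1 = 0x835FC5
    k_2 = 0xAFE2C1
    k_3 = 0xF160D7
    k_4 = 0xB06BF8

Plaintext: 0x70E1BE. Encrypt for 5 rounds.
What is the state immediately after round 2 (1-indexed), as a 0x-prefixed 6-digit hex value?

s_0 = plaintext = 0x70E1BE
s_1 = Round(s_0, k_0) = 0x1BE1E7
s_2 = Round(s_1, k_1) = 0x1E7105
s_3 = Round(s_2, k_2) = 0x1056D3
s_4 = Round(s_3, k_3) = 0x6D39E1
s_5 = Round(s_4, k_4) = 0x9E1D4F

0x1E7105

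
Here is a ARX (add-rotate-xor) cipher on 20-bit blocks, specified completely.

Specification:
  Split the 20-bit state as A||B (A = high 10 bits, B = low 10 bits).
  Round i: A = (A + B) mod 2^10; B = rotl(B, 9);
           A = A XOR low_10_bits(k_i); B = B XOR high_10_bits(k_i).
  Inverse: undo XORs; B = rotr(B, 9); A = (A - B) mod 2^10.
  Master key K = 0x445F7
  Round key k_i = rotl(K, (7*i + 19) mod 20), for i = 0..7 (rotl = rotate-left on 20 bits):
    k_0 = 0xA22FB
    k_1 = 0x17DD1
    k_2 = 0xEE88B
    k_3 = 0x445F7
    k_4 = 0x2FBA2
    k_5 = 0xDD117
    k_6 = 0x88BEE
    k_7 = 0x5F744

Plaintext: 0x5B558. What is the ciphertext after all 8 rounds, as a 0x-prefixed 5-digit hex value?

0x96C7F

s_0 = plaintext = 0x5B558
s_1 = Round(s_0, k_0) = 0x0FA24
s_2 = Round(s_1, k_1) = 0xECD4D
s_3 = Round(s_2, k_2) = 0x62D1C
s_4 = Round(s_3, k_3) = 0xD419F
s_5 = Round(s_4, k_4) = 0xD3671
s_6 = Round(s_5, k_5) = 0x2A44C
s_7 = Round(s_6, k_6) = 0xC6E04
s_8 = Round(s_7, k_7) = 0x96C7F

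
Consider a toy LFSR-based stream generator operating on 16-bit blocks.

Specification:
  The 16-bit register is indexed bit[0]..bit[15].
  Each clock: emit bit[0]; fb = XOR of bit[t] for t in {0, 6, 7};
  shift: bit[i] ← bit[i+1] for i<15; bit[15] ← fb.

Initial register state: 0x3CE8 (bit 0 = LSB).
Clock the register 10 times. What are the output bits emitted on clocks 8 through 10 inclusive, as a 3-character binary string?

reg_0 = 0x3CE8
clock 1: out=0, reg = 0x1E74
clock 2: out=0, reg = 0x8F3A
clock 3: out=0, reg = 0x479D
clock 4: out=1, reg = 0x23CE
clock 5: out=0, reg = 0x11E7
clock 6: out=1, reg = 0x88F3
clock 7: out=1, reg = 0xC479
clock 8: out=1, reg = 0x623C
clock 9: out=0, reg = 0x311E
clock 10: out=0, reg = 0x188F

100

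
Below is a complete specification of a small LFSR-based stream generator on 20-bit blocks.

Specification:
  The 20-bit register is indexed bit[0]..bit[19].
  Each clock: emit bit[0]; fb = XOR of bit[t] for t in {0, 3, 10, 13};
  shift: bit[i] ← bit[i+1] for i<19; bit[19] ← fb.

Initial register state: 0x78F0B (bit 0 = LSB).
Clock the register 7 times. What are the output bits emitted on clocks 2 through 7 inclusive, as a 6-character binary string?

reg_0 = 0x78F0B
clock 1: out=1, reg = 0xBC785
clock 2: out=1, reg = 0x5E3C2
clock 3: out=0, reg = 0xAF1E1
clock 4: out=1, reg = 0x578F0
clock 5: out=0, reg = 0xABC78
clock 6: out=0, reg = 0xD5E3C
clock 7: out=0, reg = 0x6AF1E

101000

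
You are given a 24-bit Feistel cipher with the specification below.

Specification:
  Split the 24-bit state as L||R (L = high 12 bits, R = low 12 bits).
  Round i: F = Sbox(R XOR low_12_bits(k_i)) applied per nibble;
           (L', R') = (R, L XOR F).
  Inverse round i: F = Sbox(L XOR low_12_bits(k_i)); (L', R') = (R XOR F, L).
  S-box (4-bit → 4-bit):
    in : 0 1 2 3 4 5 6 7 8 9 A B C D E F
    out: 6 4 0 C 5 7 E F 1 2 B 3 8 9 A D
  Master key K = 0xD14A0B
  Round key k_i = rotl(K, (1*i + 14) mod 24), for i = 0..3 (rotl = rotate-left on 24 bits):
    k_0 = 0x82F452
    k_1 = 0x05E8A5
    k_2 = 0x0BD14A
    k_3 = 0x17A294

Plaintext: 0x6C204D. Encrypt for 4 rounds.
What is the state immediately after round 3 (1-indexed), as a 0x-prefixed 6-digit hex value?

0x3463E7

s_0 = plaintext = 0x6C204D
s_1 = Round(s_0, k_0) = 0x04D38F
s_2 = Round(s_1, k_1) = 0x38F346
s_3 = Round(s_2, k_2) = 0x3463E7
s_4 = Round(s_3, k_3) = 0x3E77BA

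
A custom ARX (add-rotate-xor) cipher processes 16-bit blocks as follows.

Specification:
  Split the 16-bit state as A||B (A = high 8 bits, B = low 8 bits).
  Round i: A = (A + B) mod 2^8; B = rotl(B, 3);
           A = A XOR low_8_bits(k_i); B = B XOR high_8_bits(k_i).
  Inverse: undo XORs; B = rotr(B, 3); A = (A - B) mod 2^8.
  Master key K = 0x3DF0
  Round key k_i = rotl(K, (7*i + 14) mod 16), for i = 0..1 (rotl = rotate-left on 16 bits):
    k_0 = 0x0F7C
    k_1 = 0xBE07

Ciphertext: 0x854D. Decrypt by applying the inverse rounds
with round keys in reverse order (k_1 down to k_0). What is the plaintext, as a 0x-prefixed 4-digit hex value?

s_0 = ciphertext = 0x854D
s_1 = InvRound(s_0, k_1) = 0x047E
s_2 = InvRound(s_1, k_0) = 0x4A2E

0x4A2E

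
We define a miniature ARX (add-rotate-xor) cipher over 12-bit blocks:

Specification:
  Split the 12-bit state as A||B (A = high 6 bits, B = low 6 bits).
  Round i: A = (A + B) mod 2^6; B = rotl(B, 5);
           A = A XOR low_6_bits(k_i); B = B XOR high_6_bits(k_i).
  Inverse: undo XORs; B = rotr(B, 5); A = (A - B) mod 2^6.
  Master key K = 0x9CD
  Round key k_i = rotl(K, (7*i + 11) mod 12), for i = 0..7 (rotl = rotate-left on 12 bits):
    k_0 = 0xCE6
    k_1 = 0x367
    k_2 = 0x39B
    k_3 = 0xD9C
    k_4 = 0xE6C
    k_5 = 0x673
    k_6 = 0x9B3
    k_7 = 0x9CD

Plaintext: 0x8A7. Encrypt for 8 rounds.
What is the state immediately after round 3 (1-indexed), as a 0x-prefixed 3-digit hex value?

0x3A8

s_0 = plaintext = 0x8A7
s_1 = Round(s_0, k_0) = 0xBC0
s_2 = Round(s_1, k_1) = 0x20D
s_3 = Round(s_2, k_2) = 0x3A8
s_4 = Round(s_3, k_3) = 0xAA2
s_5 = Round(s_4, k_4) = 0x828
s_6 = Round(s_5, k_5) = 0xECD
s_7 = Round(s_6, k_6) = 0xEC0
s_8 = Round(s_7, k_7) = 0xDA7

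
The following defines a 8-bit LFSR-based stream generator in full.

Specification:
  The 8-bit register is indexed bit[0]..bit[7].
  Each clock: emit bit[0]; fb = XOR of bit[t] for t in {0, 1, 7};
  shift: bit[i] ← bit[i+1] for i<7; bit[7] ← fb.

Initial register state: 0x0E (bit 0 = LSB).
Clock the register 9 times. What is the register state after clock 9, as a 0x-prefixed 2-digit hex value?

0xC3

reg_0 = 0x0E
clock 1: out=0, reg = 0x87
clock 2: out=1, reg = 0xC3
clock 3: out=1, reg = 0xE1
clock 4: out=1, reg = 0x70
clock 5: out=0, reg = 0x38
clock 6: out=0, reg = 0x1C
clock 7: out=0, reg = 0x0E
clock 8: out=0, reg = 0x87
clock 9: out=1, reg = 0xC3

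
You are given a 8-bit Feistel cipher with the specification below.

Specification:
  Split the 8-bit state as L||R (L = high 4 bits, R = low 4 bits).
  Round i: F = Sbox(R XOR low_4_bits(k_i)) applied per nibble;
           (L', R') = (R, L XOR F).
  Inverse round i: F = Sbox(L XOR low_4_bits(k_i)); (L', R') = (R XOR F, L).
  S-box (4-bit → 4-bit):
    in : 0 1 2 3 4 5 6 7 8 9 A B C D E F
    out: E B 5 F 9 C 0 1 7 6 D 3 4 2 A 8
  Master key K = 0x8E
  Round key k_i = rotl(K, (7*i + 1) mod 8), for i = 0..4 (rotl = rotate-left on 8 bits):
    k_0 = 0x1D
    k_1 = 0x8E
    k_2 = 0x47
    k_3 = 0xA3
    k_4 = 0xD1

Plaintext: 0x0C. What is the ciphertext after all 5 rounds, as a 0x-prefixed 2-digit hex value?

0x6B

s_0 = plaintext = 0x0C
s_1 = Round(s_0, k_0) = 0xCB
s_2 = Round(s_1, k_1) = 0xB0
s_3 = Round(s_2, k_2) = 0x0A
s_4 = Round(s_3, k_3) = 0xA6
s_5 = Round(s_4, k_4) = 0x6B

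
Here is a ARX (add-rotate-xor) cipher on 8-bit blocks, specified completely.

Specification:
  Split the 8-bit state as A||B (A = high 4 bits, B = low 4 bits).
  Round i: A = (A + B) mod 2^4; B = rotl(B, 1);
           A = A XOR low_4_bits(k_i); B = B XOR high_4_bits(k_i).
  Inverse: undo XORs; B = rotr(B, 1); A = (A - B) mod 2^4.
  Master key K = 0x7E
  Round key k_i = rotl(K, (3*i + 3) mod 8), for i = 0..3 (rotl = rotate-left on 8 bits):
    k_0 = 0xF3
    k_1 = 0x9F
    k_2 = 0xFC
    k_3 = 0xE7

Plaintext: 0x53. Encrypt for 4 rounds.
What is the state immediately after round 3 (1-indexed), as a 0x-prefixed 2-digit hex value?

0x9A

s_0 = plaintext = 0x53
s_1 = Round(s_0, k_0) = 0xB9
s_2 = Round(s_1, k_1) = 0xBA
s_3 = Round(s_2, k_2) = 0x9A
s_4 = Round(s_3, k_3) = 0x4B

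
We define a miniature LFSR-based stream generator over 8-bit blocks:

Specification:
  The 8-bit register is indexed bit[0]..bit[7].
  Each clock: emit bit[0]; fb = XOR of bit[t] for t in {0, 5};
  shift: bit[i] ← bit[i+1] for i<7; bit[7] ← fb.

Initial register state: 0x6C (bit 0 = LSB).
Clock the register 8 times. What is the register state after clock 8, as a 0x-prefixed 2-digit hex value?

reg_0 = 0x6C
clock 1: out=0, reg = 0xB6
clock 2: out=0, reg = 0xDB
clock 3: out=1, reg = 0xED
clock 4: out=1, reg = 0x76
clock 5: out=0, reg = 0xBB
clock 6: out=1, reg = 0x5D
clock 7: out=1, reg = 0xAE
clock 8: out=0, reg = 0xD7

0xD7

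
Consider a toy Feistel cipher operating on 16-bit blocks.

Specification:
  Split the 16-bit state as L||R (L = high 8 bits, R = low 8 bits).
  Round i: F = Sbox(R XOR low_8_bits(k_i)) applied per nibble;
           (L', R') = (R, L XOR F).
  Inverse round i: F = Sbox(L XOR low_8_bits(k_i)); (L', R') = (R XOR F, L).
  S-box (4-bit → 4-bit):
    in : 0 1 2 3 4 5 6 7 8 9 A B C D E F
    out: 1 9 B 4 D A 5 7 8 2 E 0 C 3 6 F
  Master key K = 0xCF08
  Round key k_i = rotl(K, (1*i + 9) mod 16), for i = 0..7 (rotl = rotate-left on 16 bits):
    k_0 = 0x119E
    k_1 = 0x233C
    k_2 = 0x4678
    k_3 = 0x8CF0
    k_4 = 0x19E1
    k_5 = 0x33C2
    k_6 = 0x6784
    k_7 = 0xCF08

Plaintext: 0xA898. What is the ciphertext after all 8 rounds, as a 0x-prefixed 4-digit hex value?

s_0 = plaintext = 0xA898
s_1 = Round(s_0, k_0) = 0x98BD
s_2 = Round(s_1, k_1) = 0xBD11
s_3 = Round(s_2, k_2) = 0x11EF
s_4 = Round(s_3, k_3) = 0xEF8E
s_5 = Round(s_4, k_4) = 0x8EB0
s_6 = Round(s_5, k_5) = 0xB0F5
s_7 = Round(s_6, k_6) = 0xF5C9
s_8 = Round(s_7, k_7) = 0xC93C

0xC93C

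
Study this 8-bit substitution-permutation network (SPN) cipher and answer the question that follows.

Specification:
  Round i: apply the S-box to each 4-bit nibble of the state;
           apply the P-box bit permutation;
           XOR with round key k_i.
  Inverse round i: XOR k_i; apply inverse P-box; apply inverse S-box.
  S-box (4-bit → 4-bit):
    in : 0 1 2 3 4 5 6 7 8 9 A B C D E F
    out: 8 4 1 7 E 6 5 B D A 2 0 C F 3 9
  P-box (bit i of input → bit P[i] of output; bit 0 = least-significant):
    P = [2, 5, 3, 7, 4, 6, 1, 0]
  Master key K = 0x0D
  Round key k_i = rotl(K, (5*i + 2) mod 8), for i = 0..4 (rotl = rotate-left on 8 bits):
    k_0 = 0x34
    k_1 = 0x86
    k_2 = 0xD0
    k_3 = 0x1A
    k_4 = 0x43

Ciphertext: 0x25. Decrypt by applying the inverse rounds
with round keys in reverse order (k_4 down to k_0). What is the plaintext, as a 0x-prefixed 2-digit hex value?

s_0 = ciphertext = 0x25
s_1 = InvRound(s_0, k_4) = 0x5E
s_2 = InvRound(s_1, k_3) = 0xA2
s_3 = InvRound(s_2, k_2) = 0x3A
s_4 = InvRound(s_3, k_1) = 0x2D
s_5 = InvRound(s_4, k_0) = 0xF1

0xF1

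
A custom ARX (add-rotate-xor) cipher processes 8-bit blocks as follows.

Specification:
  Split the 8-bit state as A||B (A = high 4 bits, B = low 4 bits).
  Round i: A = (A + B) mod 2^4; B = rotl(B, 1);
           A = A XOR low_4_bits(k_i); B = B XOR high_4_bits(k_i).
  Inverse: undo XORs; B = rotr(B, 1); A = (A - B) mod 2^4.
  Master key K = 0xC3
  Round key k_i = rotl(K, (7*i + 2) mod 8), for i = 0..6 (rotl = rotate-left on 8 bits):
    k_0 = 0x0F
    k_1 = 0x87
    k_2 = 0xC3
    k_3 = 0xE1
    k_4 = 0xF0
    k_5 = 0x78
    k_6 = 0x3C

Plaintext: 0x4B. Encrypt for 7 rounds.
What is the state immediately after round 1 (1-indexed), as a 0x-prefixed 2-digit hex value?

0x07

s_0 = plaintext = 0x4B
s_1 = Round(s_0, k_0) = 0x07
s_2 = Round(s_1, k_1) = 0x06
s_3 = Round(s_2, k_2) = 0x50
s_4 = Round(s_3, k_3) = 0x4E
s_5 = Round(s_4, k_4) = 0x22
s_6 = Round(s_5, k_5) = 0xC3
s_7 = Round(s_6, k_6) = 0x35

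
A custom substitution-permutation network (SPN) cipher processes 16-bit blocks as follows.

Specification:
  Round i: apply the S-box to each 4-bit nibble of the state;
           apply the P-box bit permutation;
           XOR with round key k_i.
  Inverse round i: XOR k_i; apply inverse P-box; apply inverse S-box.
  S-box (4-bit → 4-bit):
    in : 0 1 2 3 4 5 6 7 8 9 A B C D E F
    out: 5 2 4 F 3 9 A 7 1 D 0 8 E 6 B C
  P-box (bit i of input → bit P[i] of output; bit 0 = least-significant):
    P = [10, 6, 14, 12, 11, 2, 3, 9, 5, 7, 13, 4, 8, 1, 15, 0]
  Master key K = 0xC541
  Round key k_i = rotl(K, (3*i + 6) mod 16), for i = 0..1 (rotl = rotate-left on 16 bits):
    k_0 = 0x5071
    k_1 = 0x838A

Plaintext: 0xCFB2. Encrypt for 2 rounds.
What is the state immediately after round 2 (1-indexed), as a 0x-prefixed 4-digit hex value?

s_0 = plaintext = 0xCFB2
s_1 = Round(s_0, k_0) = 0xB262
s_2 = Round(s_1, k_1) = 0xE18F

0xE18F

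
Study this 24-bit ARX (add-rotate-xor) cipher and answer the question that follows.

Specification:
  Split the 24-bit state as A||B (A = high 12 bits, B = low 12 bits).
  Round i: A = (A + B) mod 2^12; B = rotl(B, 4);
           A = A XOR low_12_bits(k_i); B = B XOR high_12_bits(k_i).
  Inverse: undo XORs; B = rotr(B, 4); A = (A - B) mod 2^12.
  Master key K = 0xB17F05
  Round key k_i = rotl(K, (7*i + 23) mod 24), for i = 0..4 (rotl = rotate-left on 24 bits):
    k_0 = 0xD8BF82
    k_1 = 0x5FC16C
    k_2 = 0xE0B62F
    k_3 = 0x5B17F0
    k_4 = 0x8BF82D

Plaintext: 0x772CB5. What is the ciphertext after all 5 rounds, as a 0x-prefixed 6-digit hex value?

s_0 = plaintext = 0x772CB5
s_1 = Round(s_0, k_0) = 0xBA56D7
s_2 = Round(s_1, k_1) = 0x31088A
s_3 = Round(s_2, k_2) = 0xDB56A3
s_4 = Round(s_3, k_3) = 0x3A8F87
s_5 = Round(s_4, k_4) = 0xB020C0

0xB020C0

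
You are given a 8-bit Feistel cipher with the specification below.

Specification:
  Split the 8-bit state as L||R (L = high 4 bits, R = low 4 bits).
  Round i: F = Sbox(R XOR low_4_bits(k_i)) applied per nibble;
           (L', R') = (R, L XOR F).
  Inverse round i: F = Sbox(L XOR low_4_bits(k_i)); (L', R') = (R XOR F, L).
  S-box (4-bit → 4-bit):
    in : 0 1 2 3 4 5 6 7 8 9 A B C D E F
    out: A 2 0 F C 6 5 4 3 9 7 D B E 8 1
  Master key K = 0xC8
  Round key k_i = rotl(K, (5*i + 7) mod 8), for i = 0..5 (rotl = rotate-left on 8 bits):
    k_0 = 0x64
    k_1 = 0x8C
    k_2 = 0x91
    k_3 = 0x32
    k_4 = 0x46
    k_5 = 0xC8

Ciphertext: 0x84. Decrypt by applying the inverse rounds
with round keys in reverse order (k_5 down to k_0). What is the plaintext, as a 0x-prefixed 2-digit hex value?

0x17

s_0 = ciphertext = 0x84
s_1 = InvRound(s_0, k_5) = 0xE8
s_2 = InvRound(s_1, k_4) = 0xBE
s_3 = InvRound(s_2, k_3) = 0x7B
s_4 = InvRound(s_3, k_2) = 0xE7
s_5 = InvRound(s_4, k_1) = 0x7E
s_6 = InvRound(s_5, k_0) = 0x17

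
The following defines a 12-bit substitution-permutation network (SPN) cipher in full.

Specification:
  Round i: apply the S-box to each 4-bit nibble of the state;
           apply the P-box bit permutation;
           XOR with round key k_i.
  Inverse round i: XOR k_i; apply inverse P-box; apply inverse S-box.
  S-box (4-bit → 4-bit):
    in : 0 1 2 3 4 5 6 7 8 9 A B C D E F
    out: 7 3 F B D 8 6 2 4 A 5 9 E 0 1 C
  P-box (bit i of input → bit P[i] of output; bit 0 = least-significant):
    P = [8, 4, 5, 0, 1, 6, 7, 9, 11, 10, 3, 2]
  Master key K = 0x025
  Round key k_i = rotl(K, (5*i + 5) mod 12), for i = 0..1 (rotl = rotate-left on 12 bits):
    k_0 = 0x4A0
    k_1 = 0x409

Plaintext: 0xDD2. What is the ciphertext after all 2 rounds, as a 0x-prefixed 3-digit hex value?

0x75D

s_0 = plaintext = 0xDD2
s_1 = Round(s_0, k_0) = 0x591
s_2 = Round(s_1, k_1) = 0x75D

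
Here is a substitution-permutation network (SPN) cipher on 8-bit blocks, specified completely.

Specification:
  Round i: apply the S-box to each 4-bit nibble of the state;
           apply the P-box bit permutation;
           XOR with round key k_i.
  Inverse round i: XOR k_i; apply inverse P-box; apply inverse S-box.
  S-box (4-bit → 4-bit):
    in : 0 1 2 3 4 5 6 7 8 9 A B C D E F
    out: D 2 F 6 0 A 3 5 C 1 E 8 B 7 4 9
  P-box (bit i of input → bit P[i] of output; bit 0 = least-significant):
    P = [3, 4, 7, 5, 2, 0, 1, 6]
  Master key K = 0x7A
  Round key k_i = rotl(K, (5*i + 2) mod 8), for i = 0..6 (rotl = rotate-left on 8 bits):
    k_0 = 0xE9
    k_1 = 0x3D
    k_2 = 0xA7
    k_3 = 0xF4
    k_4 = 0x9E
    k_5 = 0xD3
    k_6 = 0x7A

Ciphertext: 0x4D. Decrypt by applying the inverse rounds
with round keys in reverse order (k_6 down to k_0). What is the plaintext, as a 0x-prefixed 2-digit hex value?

s_0 = ciphertext = 0x4D
s_1 = InvRound(s_0, k_6) = 0xD5
s_2 = InvRound(s_1, k_5) = 0x74
s_3 = InvRound(s_2, k_4) = 0x80
s_4 = InvRound(s_3, k_3) = 0xF5
s_5 = InvRound(s_4, k_2) = 0x81
s_6 = InvRound(s_5, k_1) = 0x92
s_7 = InvRound(s_6, k_0) = 0xAC

0xAC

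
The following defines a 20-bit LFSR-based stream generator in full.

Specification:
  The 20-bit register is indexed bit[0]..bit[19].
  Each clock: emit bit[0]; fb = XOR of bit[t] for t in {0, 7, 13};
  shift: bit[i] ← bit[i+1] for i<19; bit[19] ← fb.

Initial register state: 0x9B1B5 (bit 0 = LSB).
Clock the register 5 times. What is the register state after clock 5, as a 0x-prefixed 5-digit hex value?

0xDCD8D

reg_0 = 0x9B1B5
clock 1: out=1, reg = 0xCD8DA
clock 2: out=0, reg = 0xE6C6D
clock 3: out=1, reg = 0x73636
clock 4: out=0, reg = 0xB9B1B
clock 5: out=1, reg = 0xDCD8D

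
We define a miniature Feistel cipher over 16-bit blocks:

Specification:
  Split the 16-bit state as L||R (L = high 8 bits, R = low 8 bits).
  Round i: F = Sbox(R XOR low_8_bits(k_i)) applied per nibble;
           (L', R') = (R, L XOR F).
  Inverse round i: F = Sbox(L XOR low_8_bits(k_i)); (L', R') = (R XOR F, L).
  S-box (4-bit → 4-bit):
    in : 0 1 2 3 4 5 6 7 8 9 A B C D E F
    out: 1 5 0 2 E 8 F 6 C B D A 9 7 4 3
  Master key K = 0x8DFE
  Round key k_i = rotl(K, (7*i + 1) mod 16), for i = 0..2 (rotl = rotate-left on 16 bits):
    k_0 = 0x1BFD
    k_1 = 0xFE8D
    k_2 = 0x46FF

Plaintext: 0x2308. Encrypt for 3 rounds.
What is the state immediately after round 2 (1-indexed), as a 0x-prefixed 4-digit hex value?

s_0 = plaintext = 0x2308
s_1 = Round(s_0, k_0) = 0x081B
s_2 = Round(s_1, k_1) = 0x1BB7
s_3 = Round(s_2, k_2) = 0xB7F7

0x1BB7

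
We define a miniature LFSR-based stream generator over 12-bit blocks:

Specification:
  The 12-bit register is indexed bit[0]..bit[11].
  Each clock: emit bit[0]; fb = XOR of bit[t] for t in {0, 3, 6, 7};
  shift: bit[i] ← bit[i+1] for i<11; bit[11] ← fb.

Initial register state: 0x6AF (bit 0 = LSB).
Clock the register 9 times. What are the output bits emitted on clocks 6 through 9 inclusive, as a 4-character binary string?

reg_0 = 0x6AF
clock 1: out=1, reg = 0xB57
clock 2: out=1, reg = 0x5AB
clock 3: out=1, reg = 0xAD5
clock 4: out=1, reg = 0xD6A
clock 5: out=0, reg = 0x6B5
clock 6: out=1, reg = 0x35A
clock 7: out=0, reg = 0x1AD
clock 8: out=1, reg = 0x8D6
clock 9: out=0, reg = 0x46B

1010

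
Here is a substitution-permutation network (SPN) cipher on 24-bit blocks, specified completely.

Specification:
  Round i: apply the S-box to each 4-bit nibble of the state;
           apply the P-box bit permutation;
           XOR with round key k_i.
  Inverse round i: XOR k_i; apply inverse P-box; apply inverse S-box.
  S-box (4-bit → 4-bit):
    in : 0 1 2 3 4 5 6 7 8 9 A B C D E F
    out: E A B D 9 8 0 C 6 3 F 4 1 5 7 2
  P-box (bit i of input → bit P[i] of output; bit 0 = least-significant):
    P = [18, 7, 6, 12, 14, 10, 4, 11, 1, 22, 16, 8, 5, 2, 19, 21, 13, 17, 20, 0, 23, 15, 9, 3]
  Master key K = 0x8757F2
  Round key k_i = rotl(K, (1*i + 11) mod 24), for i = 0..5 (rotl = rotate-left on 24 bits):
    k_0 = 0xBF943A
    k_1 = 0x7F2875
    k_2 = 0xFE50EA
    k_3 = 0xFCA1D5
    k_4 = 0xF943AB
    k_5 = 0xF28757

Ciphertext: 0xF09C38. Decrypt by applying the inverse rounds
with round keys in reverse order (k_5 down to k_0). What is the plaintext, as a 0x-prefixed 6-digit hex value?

s_0 = ciphertext = 0xF09C38
s_1 = InvRound(s_0, k_5) = 0x719457
s_2 = InvRound(s_1, k_4) = 0xA6E5E0
s_3 = InvRound(s_2, k_3) = 0x60EFE6
s_4 = InvRound(s_3, k_2) = 0xAE8514
s_5 = InvRound(s_4, k_1) = 0x93C01B
s_6 = InvRound(s_5, k_0) = 0x653694

0x653694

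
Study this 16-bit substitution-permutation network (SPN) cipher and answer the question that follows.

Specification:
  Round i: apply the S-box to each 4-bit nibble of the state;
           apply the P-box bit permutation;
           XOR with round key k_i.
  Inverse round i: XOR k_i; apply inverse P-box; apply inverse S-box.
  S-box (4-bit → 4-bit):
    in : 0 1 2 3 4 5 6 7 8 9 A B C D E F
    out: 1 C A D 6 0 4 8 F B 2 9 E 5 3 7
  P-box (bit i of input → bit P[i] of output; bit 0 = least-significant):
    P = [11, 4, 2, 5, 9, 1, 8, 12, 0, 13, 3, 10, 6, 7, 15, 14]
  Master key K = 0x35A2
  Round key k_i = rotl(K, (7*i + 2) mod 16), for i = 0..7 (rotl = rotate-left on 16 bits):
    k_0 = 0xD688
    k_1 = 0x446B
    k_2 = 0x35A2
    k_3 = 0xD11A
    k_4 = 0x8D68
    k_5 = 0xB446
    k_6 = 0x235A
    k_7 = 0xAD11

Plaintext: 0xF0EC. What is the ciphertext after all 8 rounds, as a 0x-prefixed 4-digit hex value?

0xE81C

s_0 = plaintext = 0xF0EC
s_1 = Round(s_0, k_0) = 0x547F
s_2 = Round(s_1, k_1) = 0x7C77
s_3 = Round(s_2, k_2) = 0x418A
s_4 = Round(s_3, k_3) = 0x4680
s_5 = Round(s_4, k_4) = 0x16E2
s_6 = Round(s_5, k_5) = 0x767C
s_7 = Round(s_6, k_6) = 0x7366
s_8 = Round(s_7, k_7) = 0xE81C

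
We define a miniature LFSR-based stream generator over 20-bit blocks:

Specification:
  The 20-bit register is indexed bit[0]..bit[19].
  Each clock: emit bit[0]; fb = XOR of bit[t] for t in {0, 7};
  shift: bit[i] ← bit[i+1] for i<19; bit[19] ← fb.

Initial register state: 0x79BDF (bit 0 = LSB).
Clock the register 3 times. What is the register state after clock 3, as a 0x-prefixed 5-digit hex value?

reg_0 = 0x79BDF
clock 1: out=1, reg = 0x3CDEF
clock 2: out=1, reg = 0x1E6F7
clock 3: out=1, reg = 0x0F37B

0x0F37B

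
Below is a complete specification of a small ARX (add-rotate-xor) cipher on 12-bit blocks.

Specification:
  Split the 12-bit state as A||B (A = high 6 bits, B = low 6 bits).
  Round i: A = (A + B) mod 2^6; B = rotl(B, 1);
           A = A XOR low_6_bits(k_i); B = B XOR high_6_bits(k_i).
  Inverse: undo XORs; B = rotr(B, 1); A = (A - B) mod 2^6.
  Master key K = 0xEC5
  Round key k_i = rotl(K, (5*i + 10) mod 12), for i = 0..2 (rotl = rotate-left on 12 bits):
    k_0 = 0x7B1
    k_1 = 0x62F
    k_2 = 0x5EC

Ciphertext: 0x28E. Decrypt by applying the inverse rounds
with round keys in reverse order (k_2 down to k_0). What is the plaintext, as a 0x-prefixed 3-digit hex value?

s_0 = ciphertext = 0x28E
s_1 = InvRound(s_0, k_2) = 0xEAC
s_2 = InvRound(s_1, k_1) = 0xEDA
s_3 = InvRound(s_2, k_0) = 0x202

0x202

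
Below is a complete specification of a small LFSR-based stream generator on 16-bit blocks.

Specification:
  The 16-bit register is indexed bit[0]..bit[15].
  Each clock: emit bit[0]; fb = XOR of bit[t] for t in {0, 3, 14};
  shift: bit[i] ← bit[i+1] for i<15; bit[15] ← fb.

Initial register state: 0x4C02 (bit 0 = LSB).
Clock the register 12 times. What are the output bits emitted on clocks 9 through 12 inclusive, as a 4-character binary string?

0011

reg_0 = 0x4C02
clock 1: out=0, reg = 0xA601
clock 2: out=1, reg = 0xD300
clock 3: out=0, reg = 0xE980
clock 4: out=0, reg = 0xF4C0
clock 5: out=0, reg = 0xFA60
clock 6: out=0, reg = 0xFD30
clock 7: out=0, reg = 0xFE98
clock 8: out=0, reg = 0x7F4C
clock 9: out=0, reg = 0x3FA6
clock 10: out=0, reg = 0x1FD3
clock 11: out=1, reg = 0x8FE9
clock 12: out=1, reg = 0x47F4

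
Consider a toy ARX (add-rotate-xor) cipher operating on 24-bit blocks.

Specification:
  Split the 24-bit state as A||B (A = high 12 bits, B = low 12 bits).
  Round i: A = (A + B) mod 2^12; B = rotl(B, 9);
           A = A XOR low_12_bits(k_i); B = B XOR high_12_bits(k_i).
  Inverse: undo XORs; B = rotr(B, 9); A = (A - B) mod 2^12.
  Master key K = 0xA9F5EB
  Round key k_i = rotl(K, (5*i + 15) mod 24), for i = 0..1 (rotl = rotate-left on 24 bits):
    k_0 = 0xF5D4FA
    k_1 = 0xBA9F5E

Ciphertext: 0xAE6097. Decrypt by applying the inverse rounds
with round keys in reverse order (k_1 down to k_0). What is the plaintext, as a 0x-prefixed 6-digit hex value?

s_0 = ciphertext = 0xAE6097
s_1 = InvRound(s_0, k_1) = 0xBC39F5
s_2 = InvRound(s_1, k_0) = 0x9F6543

0x9F6543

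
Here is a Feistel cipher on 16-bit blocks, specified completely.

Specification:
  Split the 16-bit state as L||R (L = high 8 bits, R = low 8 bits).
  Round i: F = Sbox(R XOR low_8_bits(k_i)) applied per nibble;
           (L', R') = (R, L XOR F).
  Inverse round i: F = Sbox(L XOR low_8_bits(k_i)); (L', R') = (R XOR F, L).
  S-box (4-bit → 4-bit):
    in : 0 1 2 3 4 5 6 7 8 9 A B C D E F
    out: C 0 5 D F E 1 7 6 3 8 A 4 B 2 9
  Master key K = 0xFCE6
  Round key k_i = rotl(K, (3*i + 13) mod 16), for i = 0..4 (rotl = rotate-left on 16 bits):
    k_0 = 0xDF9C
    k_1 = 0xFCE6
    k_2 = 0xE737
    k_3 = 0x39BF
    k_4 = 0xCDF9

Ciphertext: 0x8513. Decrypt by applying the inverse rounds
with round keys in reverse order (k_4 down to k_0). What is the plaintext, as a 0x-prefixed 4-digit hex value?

s_0 = ciphertext = 0x8513
s_1 = InvRound(s_0, k_4) = 0x6785
s_2 = InvRound(s_1, k_3) = 0x3367
s_3 = InvRound(s_2, k_2) = 0xA833
s_4 = InvRound(s_3, k_1) = 0xC1A8
s_5 = InvRound(s_4, k_0) = 0x43C1

0x43C1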